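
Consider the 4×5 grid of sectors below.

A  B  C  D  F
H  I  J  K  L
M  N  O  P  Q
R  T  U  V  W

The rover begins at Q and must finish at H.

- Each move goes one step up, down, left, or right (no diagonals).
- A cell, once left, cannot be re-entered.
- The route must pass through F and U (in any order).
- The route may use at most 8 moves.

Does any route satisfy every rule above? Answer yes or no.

Even ignoring the no-revisit rule, getting from Q to H, taking the cheapest ordering Q → F → U → H needs at least 2 + 5 + 4 = 11 moves (Manhattan distance per leg), which exceeds the 8-move limit.

no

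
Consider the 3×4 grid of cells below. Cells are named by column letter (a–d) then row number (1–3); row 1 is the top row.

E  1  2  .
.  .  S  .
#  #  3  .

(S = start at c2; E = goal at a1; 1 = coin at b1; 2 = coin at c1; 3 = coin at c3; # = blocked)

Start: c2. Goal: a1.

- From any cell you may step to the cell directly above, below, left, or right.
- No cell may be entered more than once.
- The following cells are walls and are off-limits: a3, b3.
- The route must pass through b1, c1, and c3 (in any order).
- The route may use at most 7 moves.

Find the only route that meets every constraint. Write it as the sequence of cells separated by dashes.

c2 - c3 - d3 - d2 - d1 - c1 - b1 - a1

The budget equals the shortest possible length, so every move has to be on a shortest route through the required cells.
Route from c2: down to c3, right to d3, 2× up (reaching d1), 3× left (reaching a1) — 7 moves in all.
Check: all required cells visited; 7 ≤ 7 moves.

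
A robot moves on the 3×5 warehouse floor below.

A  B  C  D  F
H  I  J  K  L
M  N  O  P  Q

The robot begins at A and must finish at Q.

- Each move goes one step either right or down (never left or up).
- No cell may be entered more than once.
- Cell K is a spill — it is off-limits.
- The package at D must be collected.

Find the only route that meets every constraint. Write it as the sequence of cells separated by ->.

Moves only go right or down, so the column and row indices never decrease.
Route from A: right 4 to F, down 2 to Q — 6 moves in all.
Check: all required cells visited.

A -> B -> C -> D -> F -> L -> Q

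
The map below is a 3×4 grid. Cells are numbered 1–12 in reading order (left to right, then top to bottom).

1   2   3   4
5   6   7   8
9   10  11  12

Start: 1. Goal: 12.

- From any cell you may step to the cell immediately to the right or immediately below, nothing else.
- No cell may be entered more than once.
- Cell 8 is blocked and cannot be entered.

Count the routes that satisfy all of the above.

6

A right/down-only route from 1 to 12 makes exactly 2 down-moves and 3 right-moves in some order.
With no other constraints that would be C(5,2) = 10 routes.
Subtract routes through each blocked cell (inclusion–exclusion for overlaps): − through 8: 4 → 6.
That gives 6 routes.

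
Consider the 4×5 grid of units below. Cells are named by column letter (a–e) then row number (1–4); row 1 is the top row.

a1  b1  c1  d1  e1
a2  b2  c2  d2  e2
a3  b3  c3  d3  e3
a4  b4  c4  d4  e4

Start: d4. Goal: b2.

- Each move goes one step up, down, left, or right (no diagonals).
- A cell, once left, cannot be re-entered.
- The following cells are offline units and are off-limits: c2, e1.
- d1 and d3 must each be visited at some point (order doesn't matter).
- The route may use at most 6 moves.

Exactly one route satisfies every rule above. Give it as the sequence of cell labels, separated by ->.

d4 -> d3 -> d2 -> d1 -> c1 -> b1 -> b2

The 6-move cap with required stops at d1, d3 leaves no slack for detours.
Route from d4: 3× up (reaching d1), 2× left (reaching b1), down to b2 — 6 moves in all.
Check: all required cells visited; 6 ≤ 6 moves.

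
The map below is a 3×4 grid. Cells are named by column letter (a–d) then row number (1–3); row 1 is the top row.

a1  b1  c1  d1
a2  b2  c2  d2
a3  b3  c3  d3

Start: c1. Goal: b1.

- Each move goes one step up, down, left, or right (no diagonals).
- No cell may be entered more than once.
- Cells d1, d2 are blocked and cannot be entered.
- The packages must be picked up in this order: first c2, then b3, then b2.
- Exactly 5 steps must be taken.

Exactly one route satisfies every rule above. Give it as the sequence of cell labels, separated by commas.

The waypoints must appear in the order c2, b3, b2, with no cell reused.
Route from c1: down 2 to c3, left 1 to b3, up 2 to b1 — 5 moves in all.
Check: order respected (c2 at step 1, b3 at step 3, b2 at step 4); 5 moves as required.

c1, c2, c3, b3, b2, b1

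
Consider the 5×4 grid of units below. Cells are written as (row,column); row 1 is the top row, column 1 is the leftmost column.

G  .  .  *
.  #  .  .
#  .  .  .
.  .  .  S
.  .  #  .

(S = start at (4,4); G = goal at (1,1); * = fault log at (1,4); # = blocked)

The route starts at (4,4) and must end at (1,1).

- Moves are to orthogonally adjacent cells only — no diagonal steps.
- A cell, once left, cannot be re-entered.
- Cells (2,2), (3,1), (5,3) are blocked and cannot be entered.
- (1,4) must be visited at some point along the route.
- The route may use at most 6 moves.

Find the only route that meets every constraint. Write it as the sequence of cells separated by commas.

The 6-move cap with required stops at (1,4) leaves no slack for detours.
Route from (4,4): up 3 to (1,4), left 3 to (1,1) — 6 moves in all.
Check: all required cells visited; 6 ≤ 6 moves.

(4,4), (3,4), (2,4), (1,4), (1,3), (1,2), (1,1)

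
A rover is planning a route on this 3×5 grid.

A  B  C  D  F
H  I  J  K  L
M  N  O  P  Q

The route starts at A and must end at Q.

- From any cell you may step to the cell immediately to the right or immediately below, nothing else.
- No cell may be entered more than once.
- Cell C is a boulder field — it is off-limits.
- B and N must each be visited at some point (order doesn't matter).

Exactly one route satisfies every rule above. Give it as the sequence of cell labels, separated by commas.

A, B, I, N, O, P, Q

Moves only go right or down, so the column and row indices never decrease.
Route from A: right to B, 2× down (reaching N), 3× right (reaching Q) — 6 moves in all.
Check: all required cells visited.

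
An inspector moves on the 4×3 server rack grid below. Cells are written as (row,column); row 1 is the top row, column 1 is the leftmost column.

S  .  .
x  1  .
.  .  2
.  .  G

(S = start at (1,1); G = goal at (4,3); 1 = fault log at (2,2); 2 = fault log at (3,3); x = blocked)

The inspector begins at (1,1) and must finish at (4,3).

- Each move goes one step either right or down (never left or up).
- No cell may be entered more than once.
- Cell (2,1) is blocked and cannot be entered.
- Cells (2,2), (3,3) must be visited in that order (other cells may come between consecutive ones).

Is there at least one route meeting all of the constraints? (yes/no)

yes

One route that works: (1,1) → (1,2) → (2,2) → (3,2) → (3,3) → (4,3).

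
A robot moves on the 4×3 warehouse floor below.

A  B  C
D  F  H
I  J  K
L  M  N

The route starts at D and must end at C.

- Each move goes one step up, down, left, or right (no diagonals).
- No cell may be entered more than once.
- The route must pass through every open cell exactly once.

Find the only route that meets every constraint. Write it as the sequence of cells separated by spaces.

Need to visit all 12 open cells exactly once, starting at D and ending at C.
Cell N has only two open neighbours (K and M), so the path must pass straight through it: one of those is the cell it's entered from and the other is where it exits.
Route from D: up 1 to A, right 1 to B, down 2 to J, left 1 to I, down 1 to L, right 2 to N, up 3 to C — 11 moves in all.
Check: all 12 open cells covered.

D A B F J I L M N K H C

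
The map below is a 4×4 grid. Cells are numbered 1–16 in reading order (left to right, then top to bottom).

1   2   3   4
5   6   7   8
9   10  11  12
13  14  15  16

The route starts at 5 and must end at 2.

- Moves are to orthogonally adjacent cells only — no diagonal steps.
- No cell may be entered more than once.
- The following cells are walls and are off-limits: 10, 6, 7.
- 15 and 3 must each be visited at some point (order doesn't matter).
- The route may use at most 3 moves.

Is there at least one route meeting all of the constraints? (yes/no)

Even ignoring the no-revisit rule, getting from 5 to 2, taking the cheapest ordering 5 → 15 → 3 → 2 needs at least 4 + 5 + 1 = 10 moves (fewest moves per leg, detouring around blocked cells), which exceeds the 3-move limit.

no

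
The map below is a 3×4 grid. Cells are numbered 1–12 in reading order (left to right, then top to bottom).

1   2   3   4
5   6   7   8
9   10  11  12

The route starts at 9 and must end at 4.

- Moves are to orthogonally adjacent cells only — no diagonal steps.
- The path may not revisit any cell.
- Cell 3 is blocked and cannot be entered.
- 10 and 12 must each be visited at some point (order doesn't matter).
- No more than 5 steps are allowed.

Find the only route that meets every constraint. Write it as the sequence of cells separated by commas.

The 5-move cap with required stops at 10, 12 leaves no slack for detours.
Route from 9: right 3 to 12, up 2 to 4 — 5 moves in all.
Check: all required cells visited; 5 ≤ 5 moves.

9, 10, 11, 12, 8, 4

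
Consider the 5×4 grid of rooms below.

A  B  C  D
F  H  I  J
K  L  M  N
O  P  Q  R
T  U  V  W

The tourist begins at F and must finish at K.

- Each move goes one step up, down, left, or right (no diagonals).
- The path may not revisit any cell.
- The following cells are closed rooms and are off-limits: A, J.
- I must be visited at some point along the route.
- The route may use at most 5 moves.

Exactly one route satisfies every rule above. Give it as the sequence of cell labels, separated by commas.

F, H, I, M, L, K

Any route must reach I and still end at K within 5 moves, so the order of the required stops is forced.
Route from F: 2× right (reaching I), down to M, 2× left (reaching K) — 5 moves in all.
Check: all required cells visited; 5 ≤ 5 moves.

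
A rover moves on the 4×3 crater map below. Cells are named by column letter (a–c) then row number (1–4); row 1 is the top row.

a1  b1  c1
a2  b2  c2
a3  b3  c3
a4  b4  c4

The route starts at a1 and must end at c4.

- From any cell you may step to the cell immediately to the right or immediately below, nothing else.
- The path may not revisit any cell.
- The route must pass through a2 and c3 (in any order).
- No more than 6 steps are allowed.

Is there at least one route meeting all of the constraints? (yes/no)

One route that works: a1 → a2 → a3 → b3 → c3 → c4.

yes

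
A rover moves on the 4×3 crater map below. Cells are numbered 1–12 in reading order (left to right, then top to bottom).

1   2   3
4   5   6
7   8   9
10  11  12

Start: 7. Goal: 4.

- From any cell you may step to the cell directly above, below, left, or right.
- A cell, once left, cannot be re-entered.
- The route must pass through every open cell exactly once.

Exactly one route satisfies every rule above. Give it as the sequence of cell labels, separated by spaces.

7 10 11 12 9 8 5 6 3 2 1 4

Need to visit all 12 open cells exactly once, starting at 7 and ending at 4.
Cell 10 has only two open neighbours (7 and 11), so the path must pass straight through it: one of those is the cell it's entered from and the other is where it exits.
Route from 7: down to 10, 2× right (reaching 12), up to 9, left to 8, up to 5, right to 6, up to 3, 2× left (reaching 1), down to 4 — 11 moves in all.
Check: all 12 open cells covered.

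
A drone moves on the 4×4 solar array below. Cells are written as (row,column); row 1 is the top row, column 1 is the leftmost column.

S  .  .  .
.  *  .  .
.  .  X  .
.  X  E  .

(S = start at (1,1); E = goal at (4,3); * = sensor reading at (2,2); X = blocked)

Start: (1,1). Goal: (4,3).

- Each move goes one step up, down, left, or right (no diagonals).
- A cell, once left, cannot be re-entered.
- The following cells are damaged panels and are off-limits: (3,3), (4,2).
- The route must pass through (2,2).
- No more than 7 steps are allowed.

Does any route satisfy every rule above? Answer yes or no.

yes

One route that works: (1,1) → (2,1) → (2,2) → (2,3) → (2,4) → (3,4) → (4,4) → (4,3).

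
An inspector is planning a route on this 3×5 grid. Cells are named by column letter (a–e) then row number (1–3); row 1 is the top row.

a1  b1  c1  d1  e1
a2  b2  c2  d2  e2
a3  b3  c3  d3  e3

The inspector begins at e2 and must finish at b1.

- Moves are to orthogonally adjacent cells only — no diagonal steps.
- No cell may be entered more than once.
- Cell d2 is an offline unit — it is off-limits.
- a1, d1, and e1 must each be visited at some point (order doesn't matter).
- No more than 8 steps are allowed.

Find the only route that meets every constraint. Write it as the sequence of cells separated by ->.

Any route must reach a1, d1, and e1 and still end at b1 within 8 moves, so the order of the required stops is forced.
Route from e2: up to e1, 2× left (reaching c1), down to c2, 2× left (reaching a2), up to a1, right to b1 — 8 moves in all.
Check: all required cells visited; 8 ≤ 8 moves.

e2 -> e1 -> d1 -> c1 -> c2 -> b2 -> a2 -> a1 -> b1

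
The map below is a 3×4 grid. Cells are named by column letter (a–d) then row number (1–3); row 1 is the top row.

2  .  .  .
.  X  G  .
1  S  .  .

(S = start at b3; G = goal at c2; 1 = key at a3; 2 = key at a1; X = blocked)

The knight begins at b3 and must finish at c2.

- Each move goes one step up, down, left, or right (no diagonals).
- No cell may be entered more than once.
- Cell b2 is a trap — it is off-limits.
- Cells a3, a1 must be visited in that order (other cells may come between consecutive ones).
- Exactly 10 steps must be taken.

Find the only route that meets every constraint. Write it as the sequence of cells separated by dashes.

The waypoints must appear in the order a3, a1, with no cell reused.
Route from b3: left to a3, 2× up (reaching a1), 3× right (reaching d1), 2× down (reaching d3), left to c3, up to c2 — 10 moves in all.
Check: order respected (1 at step 1, 2 at step 3); 10 moves as required.

b3 - a3 - a2 - a1 - b1 - c1 - d1 - d2 - d3 - c3 - c2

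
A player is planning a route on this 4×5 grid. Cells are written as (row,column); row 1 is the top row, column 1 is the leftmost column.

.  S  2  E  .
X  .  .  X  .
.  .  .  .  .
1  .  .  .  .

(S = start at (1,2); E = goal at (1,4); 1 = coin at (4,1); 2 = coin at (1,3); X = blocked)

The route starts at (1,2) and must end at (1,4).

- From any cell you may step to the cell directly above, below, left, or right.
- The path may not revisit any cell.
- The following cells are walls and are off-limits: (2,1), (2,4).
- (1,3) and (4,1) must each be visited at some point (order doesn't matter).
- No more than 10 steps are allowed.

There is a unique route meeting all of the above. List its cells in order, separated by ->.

(1,2) -> (2,2) -> (3,2) -> (3,1) -> (4,1) -> (4,2) -> (4,3) -> (3,3) -> (2,3) -> (1,3) -> (1,4)

The 10-move cap with required stops at (1,3), (4,1) leaves no slack for detours.
Route from (1,2): down 2 to (3,2), left 1 to (3,1), down 1 to (4,1), right 2 to (4,3), up 3 to (1,3), right 1 to (1,4) — 10 moves in all.
Check: all required cells visited; 10 ≤ 10 moves.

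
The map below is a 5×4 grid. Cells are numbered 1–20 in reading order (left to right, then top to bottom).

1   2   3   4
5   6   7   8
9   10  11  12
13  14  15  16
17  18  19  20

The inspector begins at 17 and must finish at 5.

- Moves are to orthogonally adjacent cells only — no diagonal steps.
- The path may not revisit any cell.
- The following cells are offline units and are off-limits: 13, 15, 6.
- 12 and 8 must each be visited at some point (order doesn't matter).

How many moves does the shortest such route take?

11

Any route passes through 12 and 8 in some order between 17 and 5. Summing Manhattan distances along each leg and taking the cheapest ordering (17 → 12 → 8 → 5) gives a lower bound of 5 + 1 + 3 = 9 moves.
That bound ignores the blocked cells. Measuring each leg by the fewest moves that actually steer around them (17→12: 5; 12→8: 1; 8→5: 5) raises the lower bound to 11.
A route of 11 moves exists: 17 → 18 → 14 → 10 → 11 → 12 → 8 → 4 → 3 → 2 → 1 → 5.
Since 11 matches that lower bound, it is optimal.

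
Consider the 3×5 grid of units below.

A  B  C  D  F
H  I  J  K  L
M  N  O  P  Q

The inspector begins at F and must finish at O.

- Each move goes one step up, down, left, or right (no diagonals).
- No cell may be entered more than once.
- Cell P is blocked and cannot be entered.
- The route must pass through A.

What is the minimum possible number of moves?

Any route passes through A somewhere between F and O. Summing Manhattan distances along the two legs (F → A → O) gives a lower bound of 4 + 4 = 8 moves.
A route of 8 moves achieves this: F → D → C → B → A → H → M → N → O.
Since 8 matches the lower bound, it is optimal.

8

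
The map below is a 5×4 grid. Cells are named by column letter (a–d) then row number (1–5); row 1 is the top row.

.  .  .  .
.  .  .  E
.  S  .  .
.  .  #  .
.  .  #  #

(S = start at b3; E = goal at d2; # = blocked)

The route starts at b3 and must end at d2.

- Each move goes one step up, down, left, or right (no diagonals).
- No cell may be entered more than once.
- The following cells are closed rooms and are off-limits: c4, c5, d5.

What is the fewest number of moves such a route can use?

3

The Manhattan distance from b3 to d2 is |3−2| + |2−4| = 3, so at least 3 moves are needed.
A route of 3 moves achieves this: b3 → b2 → c2 → d2.
Since 3 matches the lower bound, it is optimal.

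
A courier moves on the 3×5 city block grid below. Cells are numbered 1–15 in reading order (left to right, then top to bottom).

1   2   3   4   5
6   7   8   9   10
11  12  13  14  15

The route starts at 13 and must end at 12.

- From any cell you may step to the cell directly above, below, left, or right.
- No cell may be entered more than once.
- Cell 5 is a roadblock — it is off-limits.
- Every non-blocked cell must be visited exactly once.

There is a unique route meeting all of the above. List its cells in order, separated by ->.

13 -> 14 -> 15 -> 10 -> 9 -> 4 -> 3 -> 8 -> 7 -> 2 -> 1 -> 6 -> 11 -> 12

Need to visit all 14 open cells exactly once, starting at 13 and ending at 12.
Cell 15 has only two open neighbours (10 and 14), so the path must pass straight through it: one of those is the cell it's entered from and the other is where it exits.
Route from 13: right 2 to 15, up 1 to 10, left 1 to 9, up 1 to 4, left 1 to 3, down 1 to 8, left 1 to 7, up 1 to 2, left 1 to 1, down 2 to 11, right 1 to 12 — 13 moves in all.
Check: all 14 open cells covered.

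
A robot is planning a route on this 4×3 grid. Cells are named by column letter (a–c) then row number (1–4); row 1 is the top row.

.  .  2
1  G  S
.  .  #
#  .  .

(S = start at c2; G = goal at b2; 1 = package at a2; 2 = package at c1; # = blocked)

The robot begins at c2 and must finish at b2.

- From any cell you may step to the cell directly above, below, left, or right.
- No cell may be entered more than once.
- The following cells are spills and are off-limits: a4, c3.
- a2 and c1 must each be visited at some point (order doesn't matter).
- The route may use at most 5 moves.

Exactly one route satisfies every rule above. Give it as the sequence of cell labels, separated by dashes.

The 5-move cap with required stops at a2, c1 leaves no slack for detours.
Route from c2: up 1 to c1, left 2 to a1, down 1 to a2, right 1 to b2 — 5 moves in all.
Check: all required cells visited; 5 ≤ 5 moves.

c2 - c1 - b1 - a1 - a2 - b2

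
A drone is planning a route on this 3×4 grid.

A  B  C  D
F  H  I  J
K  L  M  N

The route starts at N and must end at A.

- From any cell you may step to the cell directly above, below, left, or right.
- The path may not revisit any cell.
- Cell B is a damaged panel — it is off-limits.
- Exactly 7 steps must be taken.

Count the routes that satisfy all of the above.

5

Need simple routes of exactly 7 moves from N to A (Manhattan distance 5, so 1 moves are spent on a detour and 1 undoing it).
Enumerating: N J D C I H F A | N J I M L H F A | N J I M L K F A | N J I H L K F A | N M I H L K F A.
That gives 5 routes.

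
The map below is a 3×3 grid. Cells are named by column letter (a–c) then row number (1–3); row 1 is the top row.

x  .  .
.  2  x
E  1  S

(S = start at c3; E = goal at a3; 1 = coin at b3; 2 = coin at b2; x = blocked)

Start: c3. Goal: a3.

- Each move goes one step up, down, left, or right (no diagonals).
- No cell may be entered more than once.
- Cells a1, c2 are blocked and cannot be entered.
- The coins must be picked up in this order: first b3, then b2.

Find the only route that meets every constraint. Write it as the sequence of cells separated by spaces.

c3 b3 b2 a2 a3

The waypoints must appear in the order b3, b2, with no cell reused.
Route from c3: left to b3, up to b2, left to a2, down to a3 — 4 moves in all.
Check: order respected (1 at step 1, 2 at step 2).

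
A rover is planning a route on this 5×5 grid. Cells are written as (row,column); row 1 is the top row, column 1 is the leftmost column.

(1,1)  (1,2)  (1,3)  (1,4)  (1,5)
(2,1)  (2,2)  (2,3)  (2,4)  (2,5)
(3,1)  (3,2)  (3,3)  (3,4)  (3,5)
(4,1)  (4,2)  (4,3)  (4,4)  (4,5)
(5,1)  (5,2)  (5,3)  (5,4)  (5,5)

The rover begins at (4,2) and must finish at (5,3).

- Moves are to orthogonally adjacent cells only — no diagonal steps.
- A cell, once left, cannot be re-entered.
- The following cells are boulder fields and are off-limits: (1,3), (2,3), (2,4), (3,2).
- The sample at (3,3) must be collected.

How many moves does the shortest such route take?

Any route passes through (3,3) somewhere between (4,2) and (5,3). Summing Manhattan distances along the two legs ((4,2) → (3,3) → (5,3)) gives a lower bound of 2 + 2 = 4 moves.
The shortest route satisfying every rule uses 6 moves: (4,2) → (4,3) → (3,3) → (3,4) → (4,4) → (5,4) → (5,3).
The no-revisit rule (legs can't share cells) pushes the minimum above the 4-move bound; an exhaustive check rules out every length from 4 to 5, leaving 6 as the minimum.

6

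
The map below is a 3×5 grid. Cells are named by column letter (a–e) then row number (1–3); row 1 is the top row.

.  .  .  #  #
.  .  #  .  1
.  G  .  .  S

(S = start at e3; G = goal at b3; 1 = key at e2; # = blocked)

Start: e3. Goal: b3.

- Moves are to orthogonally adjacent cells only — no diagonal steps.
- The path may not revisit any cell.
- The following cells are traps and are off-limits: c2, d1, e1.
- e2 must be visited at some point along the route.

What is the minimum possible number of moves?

Any route passes through e2 somewhere between e3 and b3. Summing Manhattan distances along the two legs (e3 → e2 → b3) gives a lower bound of 1 + 4 = 5 moves.
A route of 5 moves achieves this: e3 → e2 → d2 → d3 → c3 → b3.
Since 5 matches the lower bound, it is optimal.

5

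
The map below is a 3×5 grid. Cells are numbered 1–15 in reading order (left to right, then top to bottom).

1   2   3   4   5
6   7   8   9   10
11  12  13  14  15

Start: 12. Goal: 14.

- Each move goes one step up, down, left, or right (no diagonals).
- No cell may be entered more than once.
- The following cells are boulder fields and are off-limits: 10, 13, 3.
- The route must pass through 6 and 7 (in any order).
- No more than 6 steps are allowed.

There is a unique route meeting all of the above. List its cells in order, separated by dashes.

12 - 11 - 6 - 7 - 8 - 9 - 14

Any route must reach 6 and 7 and still end at 14 within 6 moves, so the order of the required stops is forced.
Route from 12: left 1 to 11, up 1 to 6, right 3 to 9, down 1 to 14 — 6 moves in all.
Check: all required cells visited; 6 ≤ 6 moves.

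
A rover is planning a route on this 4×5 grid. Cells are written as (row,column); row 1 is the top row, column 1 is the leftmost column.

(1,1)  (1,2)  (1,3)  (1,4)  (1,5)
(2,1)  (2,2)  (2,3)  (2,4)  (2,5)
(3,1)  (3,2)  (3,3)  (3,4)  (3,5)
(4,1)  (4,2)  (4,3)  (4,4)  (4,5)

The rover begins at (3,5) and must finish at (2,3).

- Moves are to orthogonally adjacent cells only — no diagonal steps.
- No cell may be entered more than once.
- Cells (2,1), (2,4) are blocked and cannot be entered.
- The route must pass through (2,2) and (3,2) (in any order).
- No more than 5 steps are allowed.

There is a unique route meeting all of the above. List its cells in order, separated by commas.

The 5-move cap with required stops at (2,2), (3,2) leaves no slack for detours.
Route from (3,5): 3× left (reaching (3,2)), up to (2,2), right to (2,3) — 5 moves in all.
Check: all required cells visited; 5 ≤ 5 moves.

(3,5), (3,4), (3,3), (3,2), (2,2), (2,3)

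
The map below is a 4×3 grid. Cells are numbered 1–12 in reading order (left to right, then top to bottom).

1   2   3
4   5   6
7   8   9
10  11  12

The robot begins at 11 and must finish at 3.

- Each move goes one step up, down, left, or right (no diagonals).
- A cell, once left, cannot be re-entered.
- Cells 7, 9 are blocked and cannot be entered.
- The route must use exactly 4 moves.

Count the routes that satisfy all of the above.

2

Need simple routes of exactly 4 moves from 11 to 3 (Manhattan distance 4, so 0 moves are spent on a detour and 0 undoing it).
Enumerating: 11 8 5 2 3 | 11 8 5 6 3.
That gives 2 routes.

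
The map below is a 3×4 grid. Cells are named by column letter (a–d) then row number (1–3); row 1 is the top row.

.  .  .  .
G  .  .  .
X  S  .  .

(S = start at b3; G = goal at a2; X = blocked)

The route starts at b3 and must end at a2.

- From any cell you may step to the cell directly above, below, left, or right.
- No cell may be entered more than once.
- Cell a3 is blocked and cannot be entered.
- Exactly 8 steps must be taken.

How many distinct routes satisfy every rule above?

Need simple routes of exactly 8 moves from b3 to a2 (Manhattan distance 2, so 3 moves are spent on a detour and 3 undoing it).
Branch systematically from the start, pruning whenever the remaining move budget drops below the Manhattan distance to a2 or differs from it in parity. Grouping the completions by first move — via b2: 1; via c3: 8 — and summing: 1 + 8 = 9.
That gives 9 routes.

9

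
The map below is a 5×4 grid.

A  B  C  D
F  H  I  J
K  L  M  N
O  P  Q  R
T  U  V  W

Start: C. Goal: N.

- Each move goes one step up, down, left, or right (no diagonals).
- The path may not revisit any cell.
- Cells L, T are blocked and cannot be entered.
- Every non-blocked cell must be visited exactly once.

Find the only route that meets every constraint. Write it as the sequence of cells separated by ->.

C -> D -> J -> I -> H -> B -> A -> F -> K -> O -> P -> U -> V -> W -> R -> Q -> M -> N

Need to visit all 18 open cells exactly once, starting at C and ending at N.
Cell U has only two open neighbours (P and V), so the path must pass straight through it: one of those is the cell it's entered from and the other is where it exits.
Route from C: right to D, down to J, 2× left (reaching H), up to B, left to A, 3× down (reaching O), right to P, down to U, 2× right (reaching W), up to R, left to Q, up to M, right to N — 17 moves in all.
Check: all 18 open cells covered.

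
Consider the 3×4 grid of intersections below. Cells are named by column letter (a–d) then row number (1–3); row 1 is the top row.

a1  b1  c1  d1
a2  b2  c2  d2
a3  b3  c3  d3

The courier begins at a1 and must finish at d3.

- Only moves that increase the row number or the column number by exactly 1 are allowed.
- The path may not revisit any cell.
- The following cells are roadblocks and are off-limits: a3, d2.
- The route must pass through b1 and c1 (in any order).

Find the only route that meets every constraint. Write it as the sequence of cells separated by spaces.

a1 b1 c1 c2 c3 d3

Moves only go right or down, so the column and row indices never decrease.
Route from a1: right 2 to c1, down 2 to c3, right 1 to d3 — 5 moves in all.
Check: all required cells visited.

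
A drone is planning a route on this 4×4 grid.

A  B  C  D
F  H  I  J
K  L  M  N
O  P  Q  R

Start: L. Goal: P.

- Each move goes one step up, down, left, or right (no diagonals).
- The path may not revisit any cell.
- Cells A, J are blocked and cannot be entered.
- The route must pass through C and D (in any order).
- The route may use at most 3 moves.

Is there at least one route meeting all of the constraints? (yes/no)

no

D must be visited but has only one open neighbour (C), and it is neither the start nor the goal — the route would have to enter and leave through C, re-entering it.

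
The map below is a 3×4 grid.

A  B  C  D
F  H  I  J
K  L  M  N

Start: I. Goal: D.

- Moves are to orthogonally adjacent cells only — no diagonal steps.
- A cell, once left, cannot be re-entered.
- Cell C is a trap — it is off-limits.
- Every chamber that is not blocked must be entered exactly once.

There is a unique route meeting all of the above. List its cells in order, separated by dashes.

I - H - B - A - F - K - L - M - N - J - D

Need to visit all 11 open cells exactly once, starting at I and ending at D.
Cell K has only two open neighbours (F and L), so the path must pass straight through it: one of those is the cell it's entered from and the other is where it exits.
Route from I: left 1 to H, up 1 to B, left 1 to A, down 2 to K, right 3 to N, up 2 to D — 10 moves in all.
Check: all 11 open cells covered.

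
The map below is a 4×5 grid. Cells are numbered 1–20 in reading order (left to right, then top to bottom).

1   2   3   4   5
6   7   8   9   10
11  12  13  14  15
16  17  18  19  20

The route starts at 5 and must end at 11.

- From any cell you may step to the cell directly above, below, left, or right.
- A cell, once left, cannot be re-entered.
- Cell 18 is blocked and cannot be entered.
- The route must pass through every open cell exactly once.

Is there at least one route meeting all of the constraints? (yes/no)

One route that works: 5 → 10 → 15 → 20 → 19 → 14 → 9 → 4 → 3 → 2 → 1 → 6 → 7 → 8 → 13 → 12 → 17 → 16 → 11.

yes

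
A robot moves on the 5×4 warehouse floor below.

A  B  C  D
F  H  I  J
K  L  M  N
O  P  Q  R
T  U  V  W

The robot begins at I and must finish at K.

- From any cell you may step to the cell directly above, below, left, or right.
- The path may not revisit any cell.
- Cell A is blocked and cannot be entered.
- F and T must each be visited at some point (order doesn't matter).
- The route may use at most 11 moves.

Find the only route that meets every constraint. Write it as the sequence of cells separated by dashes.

I - M - Q - V - U - T - O - P - L - H - F - K

The 11-move cap with required stops at F, T leaves no slack for detours.
Route from I: down 3 to V, left 2 to T, up 1 to O, right 1 to P, up 2 to H, left 1 to F, down 1 to K — 11 moves in all.
Check: all required cells visited; 11 ≤ 11 moves.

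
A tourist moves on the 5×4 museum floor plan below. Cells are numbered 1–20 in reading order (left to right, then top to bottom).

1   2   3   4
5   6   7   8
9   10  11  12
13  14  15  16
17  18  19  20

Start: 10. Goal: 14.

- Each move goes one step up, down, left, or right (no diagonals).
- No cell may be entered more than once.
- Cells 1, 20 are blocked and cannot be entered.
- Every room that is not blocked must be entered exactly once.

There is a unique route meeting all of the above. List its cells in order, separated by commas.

Need to visit all 18 open cells exactly once, starting at 10 and ending at 14.
Cell 19 has only two open neighbours (15 and 18), so the path must pass straight through it: one of those is the cell it's entered from and the other is where it exits.
Route from 10: left 1 to 9, up 1 to 5, right 1 to 6, up 1 to 2, right 2 to 4, down 1 to 8, left 1 to 7, down 1 to 11, right 1 to 12, down 1 to 16, left 1 to 15, down 1 to 19, left 2 to 17, up 1 to 13, right 1 to 14 — 17 moves in all.
Check: all 18 open cells covered.

10, 9, 5, 6, 2, 3, 4, 8, 7, 11, 12, 16, 15, 19, 18, 17, 13, 14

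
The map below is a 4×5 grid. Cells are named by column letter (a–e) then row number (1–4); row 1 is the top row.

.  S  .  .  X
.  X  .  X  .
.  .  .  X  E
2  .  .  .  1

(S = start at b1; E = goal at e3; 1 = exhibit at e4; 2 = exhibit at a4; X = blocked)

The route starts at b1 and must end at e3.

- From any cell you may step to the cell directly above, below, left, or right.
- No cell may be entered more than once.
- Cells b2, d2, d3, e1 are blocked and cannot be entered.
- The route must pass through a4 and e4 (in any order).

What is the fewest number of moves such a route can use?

Any route passes through a4 and e4 in some order between b1 and e3. Summing Manhattan distances along each leg and taking the cheapest ordering (b1 → a4 → e4 → e3) gives a lower bound of 4 + 4 + 1 = 9 moves.
A route of 9 moves achieves this: b1 → a1 → a2 → a3 → a4 → b4 → c4 → d4 → e4 → e3.
Since 9 matches the lower bound, it is optimal.

9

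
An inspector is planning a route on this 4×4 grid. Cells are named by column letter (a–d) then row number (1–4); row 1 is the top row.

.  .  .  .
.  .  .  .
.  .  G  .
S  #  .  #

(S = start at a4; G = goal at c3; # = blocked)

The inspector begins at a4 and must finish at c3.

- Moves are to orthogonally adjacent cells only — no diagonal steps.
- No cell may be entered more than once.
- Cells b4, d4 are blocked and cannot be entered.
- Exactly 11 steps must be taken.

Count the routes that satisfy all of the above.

5

Need simple routes of exactly 11 moves from a4 to c3 (Manhattan distance 3, so 4 moves are spent on a detour and 4 undoing it).
Enumerating: a4 a3 a2 a1 b1 b2 c2 c1 d1 d2 d3 c3 | a4 a3 a2 a1 b1 c1 d1 d2 c2 b2 b3 c3 | a4 a3 b3 b2 a2 a1 b1 c1 c2 d2 d3 c3 | a4 a3 b3 b2 a2 a1 b1 c1 d1 d2 d3 c3 | a4 a3 b3 b2 a2 a1 b1 c1 d1 d2 c2 c3.
That gives 5 routes.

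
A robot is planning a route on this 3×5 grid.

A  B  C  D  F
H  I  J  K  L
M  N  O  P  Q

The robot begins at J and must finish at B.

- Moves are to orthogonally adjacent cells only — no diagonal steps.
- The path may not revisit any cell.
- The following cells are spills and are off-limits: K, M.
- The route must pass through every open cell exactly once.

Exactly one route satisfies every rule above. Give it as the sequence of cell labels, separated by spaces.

Need to visit all 13 open cells exactly once, starting at J and ending at B.
Route from J: up to C, 2× right (reaching F), 2× down (reaching Q), 3× left (reaching N), up to I, left to H, up to A, right to B — 12 moves in all.
Check: all 13 open cells covered.

J C D F L Q P O N I H A B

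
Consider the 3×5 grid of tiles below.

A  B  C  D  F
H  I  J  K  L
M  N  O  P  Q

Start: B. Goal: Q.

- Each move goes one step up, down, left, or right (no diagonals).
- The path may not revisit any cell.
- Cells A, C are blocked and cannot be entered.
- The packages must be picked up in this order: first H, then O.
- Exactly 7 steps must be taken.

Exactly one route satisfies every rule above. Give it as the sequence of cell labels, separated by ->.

B -> I -> H -> M -> N -> O -> P -> Q

The waypoints must appear in the order H, O, with no cell reused.
Route from B: down to I, left to H, down to M, 4× right (reaching Q) — 7 moves in all.
Check: order respected (H at step 2, O at step 5); 7 moves as required.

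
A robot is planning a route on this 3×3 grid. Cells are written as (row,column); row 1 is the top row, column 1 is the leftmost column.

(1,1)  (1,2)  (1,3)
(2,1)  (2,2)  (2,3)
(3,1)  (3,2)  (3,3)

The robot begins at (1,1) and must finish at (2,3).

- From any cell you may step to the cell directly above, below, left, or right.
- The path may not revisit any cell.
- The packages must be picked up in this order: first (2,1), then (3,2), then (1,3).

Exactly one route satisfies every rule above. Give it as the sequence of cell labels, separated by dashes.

The waypoints must appear in the order (2,1), (3,2), (1,3), with no cell reused.
Route from (1,1): 2× down (reaching (3,1)), right to (3,2), 2× up (reaching (1,2)), right to (1,3), down to (2,3) — 7 moves in all.
Check: order respected ((2,1) at step 1, (3,2) at step 3, (1,3) at step 6).

(1,1) - (2,1) - (3,1) - (3,2) - (2,2) - (1,2) - (1,3) - (2,3)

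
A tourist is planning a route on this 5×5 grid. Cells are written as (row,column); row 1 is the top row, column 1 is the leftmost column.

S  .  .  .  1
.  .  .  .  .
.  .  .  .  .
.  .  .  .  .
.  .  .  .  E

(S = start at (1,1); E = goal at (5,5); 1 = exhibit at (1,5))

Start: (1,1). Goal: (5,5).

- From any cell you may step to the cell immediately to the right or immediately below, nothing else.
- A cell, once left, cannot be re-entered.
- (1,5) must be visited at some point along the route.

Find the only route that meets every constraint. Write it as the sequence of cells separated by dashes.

(1,1) - (1,2) - (1,3) - (1,4) - (1,5) - (2,5) - (3,5) - (4,5) - (5,5)

Moves only go right or down, so the column and row indices never decrease.
Route from (1,1): 4× right (reaching (1,5)), 4× down (reaching (5,5)) — 8 moves in all.
Check: all required cells visited.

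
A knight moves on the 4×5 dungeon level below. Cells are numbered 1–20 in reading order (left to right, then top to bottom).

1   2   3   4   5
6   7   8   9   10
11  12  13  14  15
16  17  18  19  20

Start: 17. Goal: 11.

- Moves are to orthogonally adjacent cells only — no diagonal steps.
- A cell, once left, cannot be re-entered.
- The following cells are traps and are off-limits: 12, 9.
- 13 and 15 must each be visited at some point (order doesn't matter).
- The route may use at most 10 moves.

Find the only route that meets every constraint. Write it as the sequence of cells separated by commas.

Any route must reach 13 and 15 and still end at 11 within 10 moves, so the order of the required stops is forced.
Route from 17: right 3 to 20, up 1 to 15, left 2 to 13, up 1 to 8, left 2 to 6, down 1 to 11 — 10 moves in all.
Check: all required cells visited; 10 ≤ 10 moves.

17, 18, 19, 20, 15, 14, 13, 8, 7, 6, 11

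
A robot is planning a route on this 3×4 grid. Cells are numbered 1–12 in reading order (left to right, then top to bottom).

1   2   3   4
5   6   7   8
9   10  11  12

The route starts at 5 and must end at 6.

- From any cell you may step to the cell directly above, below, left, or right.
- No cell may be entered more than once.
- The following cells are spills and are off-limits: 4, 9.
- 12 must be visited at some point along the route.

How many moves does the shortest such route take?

Any route passes through 12 somewhere between 5 and 6. Summing Manhattan distances along the two legs (5 → 12 → 6) gives a lower bound of 4 + 3 = 7 moves.
The shortest route satisfying every rule uses 9 moves: 5 → 1 → 2 → 3 → 7 → 8 → 12 → 11 → 10 → 6.
The bound of 7 isn't tight here; checking systematically, no route of length 7 through 8 satisfies every constraint, so 9 is the minimum.

9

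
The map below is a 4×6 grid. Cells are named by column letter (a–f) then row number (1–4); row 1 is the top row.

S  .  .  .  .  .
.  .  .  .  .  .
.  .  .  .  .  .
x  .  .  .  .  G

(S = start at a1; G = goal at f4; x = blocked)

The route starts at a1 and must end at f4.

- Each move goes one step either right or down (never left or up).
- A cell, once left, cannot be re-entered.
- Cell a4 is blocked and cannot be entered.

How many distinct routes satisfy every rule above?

55

A right/down-only route from a1 to f4 makes exactly 3 down-moves and 5 right-moves in some order.
With no other constraints that would be C(8,3) = 56 routes.
Subtract routes through each blocked cell (inclusion–exclusion for overlaps): − through a4: 1 → 55.
That gives 55 routes.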